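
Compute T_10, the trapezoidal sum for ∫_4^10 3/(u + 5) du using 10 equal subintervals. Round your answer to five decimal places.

Δu = (10 − 4)/10 = 0.6.
f(4) = 1/3, f(4.6) = 0.3125, f(5.2) = 5/17, f(5.8) = 5/18, f(6.4) = 5/19, f(7) = 0.25, f(7.6) = 5/21, f(8.2) = 5/22, f(8.8) = 5/23, f(9.4) = 5/24, f(10) = 0.2.
T_10 = (Δu/2)·[f(u_0) + 2f(u_1) + ... + 2f(u_{9}) + f(u_10)].
Sum ≈ 1.53319.

1.53319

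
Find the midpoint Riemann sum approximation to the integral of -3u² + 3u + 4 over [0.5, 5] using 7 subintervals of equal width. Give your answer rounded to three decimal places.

-69.285

Δu = (5 − 0.5)/7 = 9/14.
Midpoints: 23/28, 41/28, 59/28, 2.75, 95/28, 113/28, 131/28.
f(23/28) = 3481/784, f(41/28) = 1537/784, f(59/28) = -2351/784, f(2.75) = -10.4375, f(95/28) = -15959/784, f(113/28) = -25679/784, f(131/28) = -37343/784.
Sum = Δu · [f(23/28) + f(41/28) + f(59/28) + ...].
Sum ≈ -69.285.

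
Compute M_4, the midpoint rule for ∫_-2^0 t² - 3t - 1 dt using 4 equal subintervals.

Δt = (0 − (-2))/4 = 0.5.
Midpoints: -1.75, -1.25, -0.75, -0.25.
f(-1.75) = 7.3125, f(-1.25) = 4.3125, f(-0.75) = 1.8125, f(-0.25) = -0.1875.
Sum = Δt · [f(-1.75) + f(-1.25) + f(-0.75) + f(-0.25)].
Sum = 6.625.

6.625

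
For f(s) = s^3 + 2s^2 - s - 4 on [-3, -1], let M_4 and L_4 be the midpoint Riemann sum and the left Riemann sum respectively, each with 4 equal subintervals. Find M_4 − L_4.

M_4 = -6.5.
L_4 = -9.
M_4 − L_4 = 2.5.

2.5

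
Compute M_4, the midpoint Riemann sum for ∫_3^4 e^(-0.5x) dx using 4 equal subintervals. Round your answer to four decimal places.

0.1755

Δx = (4 − 3)/4 = 0.25.
Midpoints: 3.125, 3.375, 3.625, 3.875.
f(3.125) ≈ 0.2096, f(3.375) ≈ 0.1850, f(3.625) ≈ 0.1632, f(3.875) ≈ 0.1441.
Sum = Δx · [f(3.125) + f(3.375) + f(3.625) + f(3.875)].
Sum ≈ 0.1755.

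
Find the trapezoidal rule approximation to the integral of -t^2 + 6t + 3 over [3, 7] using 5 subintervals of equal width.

Δt = (7 − 3)/5 = 0.8.
f(3) = 12, f(3.8) = 11.36, f(4.6) = 9.44, f(5.4) = 6.24, f(6.2) = 1.76, f(7) = -4.
T_5 = (Δt/2)·[f(t_0) + 2f(t_1) + ... + 2f(t_{4}) + f(t_5)].
Sum = 26.24.

26.24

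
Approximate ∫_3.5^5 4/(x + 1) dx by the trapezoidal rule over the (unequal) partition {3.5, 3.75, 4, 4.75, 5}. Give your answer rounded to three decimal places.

1.153

Subinterval widths: 0.25, 0.25, 0.75, 0.25.
f(3.5) = 8/9, f(3.75) = 16/19, f(4) = 0.8, f(4.75) = 16/23, f(5) = 2/3.
On each subinterval the trapezoid contributes (Δx_i/2)·[f(x_{i-1}) + f(x_i)].
Sum ≈ 1.153.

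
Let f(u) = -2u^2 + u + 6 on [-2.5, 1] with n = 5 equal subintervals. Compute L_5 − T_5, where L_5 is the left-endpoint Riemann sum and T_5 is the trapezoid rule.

L_5 = 1.82.
T_5 = 6.72.
L_5 − T_5 = -4.9.

-4.9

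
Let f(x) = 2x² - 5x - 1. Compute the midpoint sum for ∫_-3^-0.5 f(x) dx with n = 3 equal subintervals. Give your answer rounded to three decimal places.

37.002

Δx = (-0.5 − (-3))/3 = 5/6.
Midpoints: -31/12, -1.75, -11/12.
f(-31/12) = 1819/72, f(-1.75) = 13.875, f(-11/12) = 379/72.
Sum = Δx · [f(-31/12) + f(-1.75) + f(-11/12)].
Sum ≈ 37.002.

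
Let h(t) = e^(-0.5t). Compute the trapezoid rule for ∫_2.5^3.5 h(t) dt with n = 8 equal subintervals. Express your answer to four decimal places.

0.2255

Δt = (3.5 − 2.5)/8 = 0.125.
h(2.5) ≈ 0.2865, h(2.625) ≈ 0.2691, h(2.75) ≈ 0.2528, h(2.875) ≈ 0.2375, h(3) ≈ 0.2231, h(3.125) ≈ 0.2096, h(3.25) ≈ 0.1969, h(3.375) ≈ 0.1850, h(3.5) ≈ 0.1738.
T_8 = (Δt/2)·[h(t_0) + 2h(t_1) + ... + 2h(t_{7}) + h(t_8)].
Sum ≈ 0.2255.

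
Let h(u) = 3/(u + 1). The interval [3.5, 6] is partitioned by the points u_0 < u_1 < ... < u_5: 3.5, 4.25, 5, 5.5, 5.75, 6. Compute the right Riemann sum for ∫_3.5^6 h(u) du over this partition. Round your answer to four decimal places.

Subinterval widths: 0.75, 0.75, 0.5, 0.25, 0.25.
Right endpoints: 4.25, 5, 5.5, 5.75, 6.
h(4.25) = 4/7, h(5) = 0.5, h(5.5) = 6/13, h(5.75) = 4/9, h(6) = 3/7.
Sum = Σ Δu_i · h(u_i).
Sum ≈ 1.2526.

1.2526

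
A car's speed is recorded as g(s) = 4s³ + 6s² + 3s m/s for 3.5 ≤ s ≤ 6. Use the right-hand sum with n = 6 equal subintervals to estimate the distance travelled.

Δs = (6 − 3.5)/6 = 5/12.
Right endpoints: 47/12, 13/3, 4.75, 31/6, 67/12, 6.
g(47/12) = 148661/432, g(13/3) = 12181/27, g(4.75) = 578.3125, g(31/6) = 39277/54, g(67/12) = 388801/432, g(6) = 1098.
Sum = Δs · [g(47/12) + g(13/3) + g(4.75) + ...].
Sum = 1707.890625.

1707.890625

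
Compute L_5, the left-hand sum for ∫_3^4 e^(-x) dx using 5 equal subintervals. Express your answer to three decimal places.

0.035

Δx = (4 − 3)/5 = 0.2.
Left endpoints: 3, 3.2, 3.4, 3.6, 3.8.
f(3) ≈ 0.050, f(3.2) ≈ 0.041, f(3.4) ≈ 0.033, f(3.6) ≈ 0.027, f(3.8) ≈ 0.022.
Sum = Δx · [f(3) + f(3.2) + f(3.4) + f(3.6) + f(3.8)].
Sum ≈ 0.035.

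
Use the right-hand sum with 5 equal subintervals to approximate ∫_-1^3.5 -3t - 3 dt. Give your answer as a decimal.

-36.45

Δt = (3.5 − (-1))/5 = 0.9.
Right endpoints: -0.1, 0.8, 1.7, 2.6, 3.5.
f(-0.1) = -2.7, f(0.8) = -5.4, f(1.7) = -8.1, f(2.6) = -10.8, f(3.5) = -13.5.
Sum = Δt · [f(-0.1) + f(0.8) + f(1.7) + f(2.6) + f(3.5)].
Sum = -36.45.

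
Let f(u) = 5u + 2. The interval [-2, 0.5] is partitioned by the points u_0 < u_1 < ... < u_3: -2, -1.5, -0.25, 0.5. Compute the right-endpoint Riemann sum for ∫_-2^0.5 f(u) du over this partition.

1.5625

Subinterval widths: 0.5, 1.25, 0.75.
Right endpoints: -1.5, -0.25, 0.5.
f(-1.5) = -5.5, f(-0.25) = 0.75, f(0.5) = 4.5.
Sum = Σ Δu_i · f(u_i).
Sum = 1.5625.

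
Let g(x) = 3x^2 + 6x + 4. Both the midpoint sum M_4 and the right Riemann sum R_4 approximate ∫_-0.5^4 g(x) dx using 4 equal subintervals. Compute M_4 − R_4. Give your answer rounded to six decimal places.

-46.037109

M_4 ≈ 127.95117188.
R_4 = 173.98828125.
M_4 − R_4 ≈ -46.037109.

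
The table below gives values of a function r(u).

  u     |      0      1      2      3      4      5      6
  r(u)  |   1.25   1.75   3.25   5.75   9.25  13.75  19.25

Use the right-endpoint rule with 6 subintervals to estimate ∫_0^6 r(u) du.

Δu = 1.
Sum = 1·[1.75 + 3.25 + 5.75 + 9.25 + 13.75 + 19.25] = 53.

53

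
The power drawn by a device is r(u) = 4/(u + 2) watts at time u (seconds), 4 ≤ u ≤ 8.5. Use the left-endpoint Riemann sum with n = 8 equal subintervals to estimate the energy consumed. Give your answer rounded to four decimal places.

2.3208

Δu = (8.5 − 4)/8 = 0.5625.
Left endpoints: 4, 4.5625, 5.125, 5.6875, 6.25, 6.8125, 7.375, 7.9375.
r(4) = 2/3, r(4.5625) = 64/105, r(5.125) = 32/57, r(5.6875) = 64/123, r(6.25) = 16/33, r(6.8125) = 64/141, r(7.375) = 32/75, r(7.9375) = 64/159.
Sum = Δu · [r(4) + r(4.5625) + r(5.125) + ...].
Sum ≈ 2.3208.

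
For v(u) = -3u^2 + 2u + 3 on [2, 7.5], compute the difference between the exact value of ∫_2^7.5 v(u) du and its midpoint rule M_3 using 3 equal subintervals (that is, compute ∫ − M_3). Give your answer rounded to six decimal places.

-4.621528

Exact integral: ∫_2^7.5 v(u) du = -345.125.
M_3 ≈ -340.50347222.
Error ≈ -345.125 − (-340.50347222) ≈ -4.621528.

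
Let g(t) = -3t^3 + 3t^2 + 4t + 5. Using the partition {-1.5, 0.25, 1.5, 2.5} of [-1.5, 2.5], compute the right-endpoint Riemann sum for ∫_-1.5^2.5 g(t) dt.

7.15234375

Subinterval widths: 1.75, 1.25, 1.
Right endpoints: 0.25, 1.5, 2.5.
g(0.25) = 6.140625, g(1.5) = 7.625, g(2.5) = -13.125.
Sum = Σ Δt_i · g(t_i).
Sum = 7.15234375.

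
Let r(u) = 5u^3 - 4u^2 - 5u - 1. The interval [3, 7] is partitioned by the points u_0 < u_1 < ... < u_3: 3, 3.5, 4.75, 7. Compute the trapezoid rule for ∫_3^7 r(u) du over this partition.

Subinterval widths: 0.5, 1.25, 2.25.
r(3) = 83, r(3.5) = 146.875, r(4.75) = 420.859375, r(7) = 1483.
On each subinterval the trapezoid contributes (Δu_i/2)·[r(u_{i-1}) + r(u_i)].
Sum = 2554.14453125.

2554.14453125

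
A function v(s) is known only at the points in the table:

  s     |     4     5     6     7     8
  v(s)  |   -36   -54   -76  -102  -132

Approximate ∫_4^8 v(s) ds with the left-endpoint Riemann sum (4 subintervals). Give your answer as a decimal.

-268

Δs = 1.
Sum = 1·[(-36) + (-54) + (-76) + (-102)] = -268.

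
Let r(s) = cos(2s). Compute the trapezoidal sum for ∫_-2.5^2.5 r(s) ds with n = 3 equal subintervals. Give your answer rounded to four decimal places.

Δs = (2.5 − (-2.5))/3 = 5/3.
r(-2.5) ≈ 0.2837, r(-5/6) ≈ -0.0957, r(5/6) ≈ -0.0957, r(2.5) ≈ 0.2837.
T_3 = (Δs/2)·[r(s_0) + 2r(s_1) + 2r(s_2) + r(s_3)].
Sum ≈ 0.1537.

0.1537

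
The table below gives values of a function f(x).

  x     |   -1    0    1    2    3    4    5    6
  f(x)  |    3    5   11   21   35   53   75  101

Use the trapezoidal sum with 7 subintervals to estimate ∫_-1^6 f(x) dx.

Δx = 1.
T_7 = (1/2)·[3 + 2·5 + 2·11 + 2·21 + 2·35 + 2·53 + 2·75 + 101] = 252.

252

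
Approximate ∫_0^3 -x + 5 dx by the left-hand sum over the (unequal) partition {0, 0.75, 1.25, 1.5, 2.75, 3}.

11.75

Subinterval widths: 0.75, 0.5, 0.25, 1.25, 0.25.
Left endpoints: 0, 0.75, 1.25, 1.5, 2.75.
f(0) = 5, f(0.75) = 4.25, f(1.25) = 3.75, f(1.5) = 3.5, f(2.75) = 2.25.
Sum = Σ Δx_i · f(x_i).
Sum = 11.75.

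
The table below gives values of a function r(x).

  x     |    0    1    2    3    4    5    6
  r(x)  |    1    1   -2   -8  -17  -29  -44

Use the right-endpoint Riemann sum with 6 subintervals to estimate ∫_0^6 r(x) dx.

Δx = 1.
Sum = 1·[1 + (-2) + (-8) + (-17) + (-29) + (-44)] = -99.

-99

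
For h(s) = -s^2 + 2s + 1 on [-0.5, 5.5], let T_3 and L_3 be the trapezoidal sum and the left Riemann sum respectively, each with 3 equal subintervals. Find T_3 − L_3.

T_3 = -23.5.
L_3 = -5.5.
T_3 − L_3 = -18.

-18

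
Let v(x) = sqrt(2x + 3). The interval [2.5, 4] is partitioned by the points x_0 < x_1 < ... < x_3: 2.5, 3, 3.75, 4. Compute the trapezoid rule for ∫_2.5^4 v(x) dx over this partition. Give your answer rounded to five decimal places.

Subinterval widths: 0.5, 0.75, 0.25.
v(2.5) ≈ 2.82843, v(3) ≈ 3.00000, v(3.75) ≈ 3.24037, v(4) ≈ 3.31662.
On each subinterval the trapezoid contributes (Δx_i/2)·[v(x_{i-1}) + v(x_i)].
Sum ≈ 4.61687.

4.61687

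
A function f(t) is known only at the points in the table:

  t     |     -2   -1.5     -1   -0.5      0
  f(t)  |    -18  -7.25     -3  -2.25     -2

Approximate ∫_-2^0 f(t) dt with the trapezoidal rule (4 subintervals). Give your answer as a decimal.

-11.25

Δt = 0.5.
T_4 = (0.5/2)·[(-18) + 2·(-7.25) + 2·(-3) + 2·(-2.25) + (-2)] = -11.25.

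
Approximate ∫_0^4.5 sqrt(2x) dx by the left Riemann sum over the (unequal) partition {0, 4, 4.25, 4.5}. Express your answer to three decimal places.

Subinterval widths: 4, 0.25, 0.25.
Left endpoints: 0, 4, 4.25.
f(0) ≈ 0.000, f(4) ≈ 2.828, f(4.25) ≈ 2.915.
Sum = Σ Δx_i · f(x_i).
Sum ≈ 1.436.

1.436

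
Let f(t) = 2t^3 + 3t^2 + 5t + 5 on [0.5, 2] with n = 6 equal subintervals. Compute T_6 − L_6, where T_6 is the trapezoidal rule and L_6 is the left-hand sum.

T_6 = 32.8828125.
L_6 = 28.5703125.
T_6 − L_6 = 4.3125.

4.3125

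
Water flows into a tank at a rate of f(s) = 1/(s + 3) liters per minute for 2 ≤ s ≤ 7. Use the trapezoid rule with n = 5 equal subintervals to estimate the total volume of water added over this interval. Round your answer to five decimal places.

Δs = (7 − 2)/5 = 1.
f(2) = 0.2, f(3) = 1/6, f(4) = 1/7, f(5) = 0.125, f(6) = 1/9, f(7) = 0.1.
T_5 = (Δs/2)·[f(s_0) + 2f(s_1) + ... + 2f(s_{4}) + f(s_5)].
Sum ≈ 0.69563.

0.69563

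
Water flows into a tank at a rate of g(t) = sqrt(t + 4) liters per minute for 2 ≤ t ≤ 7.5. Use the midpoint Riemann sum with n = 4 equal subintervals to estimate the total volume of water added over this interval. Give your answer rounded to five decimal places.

16.20542

Δt = (7.5 − 2)/4 = 1.375.
Midpoints: 2.6875, 4.0625, 5.4375, 6.8125.
g(2.6875) ≈ 2.58602, g(4.0625) ≈ 2.83945, g(5.4375) ≈ 3.07205, g(6.8125) ≈ 3.28824.
Sum = Δt · [g(2.6875) + g(4.0625) + g(5.4375) + g(6.8125)].
Sum ≈ 16.20542.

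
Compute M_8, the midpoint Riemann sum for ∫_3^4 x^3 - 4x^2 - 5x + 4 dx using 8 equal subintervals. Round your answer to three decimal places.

Δx = (4 − 3)/8 = 0.125.
Midpoints: 3.0625, 3.1875, 3.3125, 3.4375, 3.5625, 3.6875, 3.8125, 3.9375.
f(3.0625) = -82351/4096, f(3.1875) = -82709/4096, f(3.3125) = -82355/4096, f(3.4375) = -81241/4096, f(3.5625) = -79319/4096, f(3.6875) = -76541/4096, f(3.8125) = -72859/4096, f(3.9375) = -68225/4096.
Sum = Δx · [f(3.0625) + f(3.1875) + f(3.3125) + ...].
Sum ≈ -19.092.

-19.092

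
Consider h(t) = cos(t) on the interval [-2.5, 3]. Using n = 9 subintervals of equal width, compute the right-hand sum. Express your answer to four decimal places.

Δt = (3 − (-2.5))/9 = 11/18.
Right endpoints: -17/9, -23/18, -2/3, -1/18, 5/9, 7/6, 16/9, 43/18, 3.
h(-17/9) ≈ -0.3128, h(-23/18) ≈ 0.2888, h(-2/3) ≈ 0.7859, h(-1/18) ≈ 0.9985, h(5/9) ≈ 0.8496, h(7/6) ≈ 0.3932, h(16/9) ≈ -0.2055, h(43/18) ≈ -0.7298, h(3) ≈ -0.9900.
Sum = Δt · [h(-17/9) + h(-23/18) + h(-2/3) + ...].
Sum ≈ 0.6587.

0.6587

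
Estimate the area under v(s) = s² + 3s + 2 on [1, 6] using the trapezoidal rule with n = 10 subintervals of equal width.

Δs = (6 − 1)/10 = 0.5.
v(1) = 6, v(1.5) = 8.75, v(2) = 12, v(2.5) = 15.75, v(3) = 20, v(3.5) = 24.75, v(4) = 30, v(4.5) = 35.75, v(5) = 42, v(5.5) = 48.75, v(6) = 56.
T_10 = (Δs/2)·[v(s_0) + 2v(s_1) + ... + 2v(s_{9}) + v(s_10)].
Sum = 134.375.

134.375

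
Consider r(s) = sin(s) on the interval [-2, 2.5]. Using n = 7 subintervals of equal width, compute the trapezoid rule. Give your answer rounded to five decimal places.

Δs = (2.5 − (-2))/7 = 9/14.
r(-2) ≈ -0.90930, r(-19/14) ≈ -0.97726, r(-5/7) ≈ -0.65508, r(-1/14) ≈ -0.07137, r(4/7) ≈ 0.54083, r(17/14) ≈ 0.93712, r(13/7) ≈ 0.95928, r(2.5) ≈ 0.59847.
T_7 = (Δs/2)·[r(s_0) + 2r(s_1) + ... + 2r(s_{6}) + r(s_7)].
Sum ≈ 0.37165.

0.37165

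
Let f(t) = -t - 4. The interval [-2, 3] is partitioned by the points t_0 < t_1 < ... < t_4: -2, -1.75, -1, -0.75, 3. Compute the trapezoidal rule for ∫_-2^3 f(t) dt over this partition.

Subinterval widths: 0.25, 0.75, 0.25, 3.75.
f(-2) = -2, f(-1.75) = -2.25, f(-1) = -3, f(-0.75) = -3.25, f(3) = -7.
On each subinterval the trapezoid contributes (Δt_i/2)·[f(t_{i-1}) + f(t_i)].
Sum = -22.5.

-22.5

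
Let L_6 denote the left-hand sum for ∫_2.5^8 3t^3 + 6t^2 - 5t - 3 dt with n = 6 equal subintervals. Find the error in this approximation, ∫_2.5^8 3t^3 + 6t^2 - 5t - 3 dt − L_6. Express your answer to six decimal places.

787.707899

Exact integral: ∫_2.5^8 f(t) dt = 3874.578125.
L_6 ≈ 3086.87022569.
Error ≈ 3874.578125 − 3086.87022569 ≈ 787.707899.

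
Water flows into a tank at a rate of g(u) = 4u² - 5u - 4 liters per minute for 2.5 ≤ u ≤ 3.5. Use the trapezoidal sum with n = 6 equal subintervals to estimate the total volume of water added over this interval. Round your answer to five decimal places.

Δu = (3.5 − 2.5)/6 = 1/6.
g(2.5) = 8.5, g(8/3) = 100/9, g(17/6) = 251/18, g(3) = 17, g(19/6) = 365/18, g(10/3) = 214/9, g(3.5) = 27.5.
T_6 = (Δu/2)·[g(u_0) + 2g(u_1) + ... + 2g(u_{5}) + g(u_6)].
Sum ≈ 17.35185.

17.35185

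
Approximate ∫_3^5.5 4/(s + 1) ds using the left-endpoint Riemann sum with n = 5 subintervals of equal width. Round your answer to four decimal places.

2.0414

Δs = (5.5 − 3)/5 = 0.5.
Left endpoints: 3, 3.5, 4, 4.5, 5.
f(3) = 1, f(3.5) = 8/9, f(4) = 0.8, f(4.5) = 8/11, f(5) = 2/3.
Sum = Δs · [f(3) + f(3.5) + f(4) + f(4.5) + f(5)].
Sum ≈ 2.0414.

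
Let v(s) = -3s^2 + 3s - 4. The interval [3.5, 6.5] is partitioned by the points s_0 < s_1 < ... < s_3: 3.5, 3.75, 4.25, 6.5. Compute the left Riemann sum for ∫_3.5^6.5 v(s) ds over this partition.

-127.265625

Subinterval widths: 0.25, 0.5, 2.25.
Left endpoints: 3.5, 3.75, 4.25.
v(3.5) = -30.25, v(3.75) = -34.9375, v(4.25) = -45.4375.
Sum = Σ Δs_i · v(s_i).
Sum = -127.265625.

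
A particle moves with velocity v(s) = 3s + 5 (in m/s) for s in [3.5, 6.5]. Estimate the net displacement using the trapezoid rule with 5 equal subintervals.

Δs = (6.5 − 3.5)/5 = 0.6.
v(3.5) = 15.5, v(4.1) = 17.3, v(4.7) = 19.1, v(5.3) = 20.9, v(5.9) = 22.7, v(6.5) = 24.5.
T_5 = (Δs/2)·[v(s_0) + 2v(s_1) + ... + 2v(s_{4}) + v(s_5)].
Sum = 60.

60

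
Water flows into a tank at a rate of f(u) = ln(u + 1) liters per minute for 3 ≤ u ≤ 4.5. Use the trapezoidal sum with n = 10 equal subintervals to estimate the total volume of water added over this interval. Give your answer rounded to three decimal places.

Δu = (4.5 − 3)/10 = 0.15.
f(3) ≈ 1.386, f(3.15) ≈ 1.423, f(3.3) ≈ 1.459, f(3.45) ≈ 1.493, f(3.6) ≈ 1.526, f(3.75) ≈ 1.558, f(3.9) ≈ 1.589, f(4.05) ≈ 1.619, f(4.2) ≈ 1.649, f(4.35) ≈ 1.677, f(4.5) ≈ 1.705.
T_10 = (Δu/2)·[f(u_0) + 2f(u_1) + ... + 2f(u_{9}) + f(u_10)].
Sum ≈ 2.331.

2.331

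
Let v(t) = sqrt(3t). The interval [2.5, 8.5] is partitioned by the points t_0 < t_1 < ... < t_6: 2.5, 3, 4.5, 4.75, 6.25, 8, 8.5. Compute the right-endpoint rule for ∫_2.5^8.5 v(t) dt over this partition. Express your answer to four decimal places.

25.5484

Subinterval widths: 0.5, 1.5, 0.25, 1.5, 1.75, 0.5.
Right endpoints: 3, 4.5, 4.75, 6.25, 8, 8.5.
v(3) ≈ 3.0000, v(4.5) ≈ 3.6742, v(4.75) ≈ 3.7749, v(6.25) ≈ 4.3301, v(8) ≈ 4.8990, v(8.5) ≈ 5.0498.
Sum = Σ Δt_i · v(t_i).
Sum ≈ 25.5484.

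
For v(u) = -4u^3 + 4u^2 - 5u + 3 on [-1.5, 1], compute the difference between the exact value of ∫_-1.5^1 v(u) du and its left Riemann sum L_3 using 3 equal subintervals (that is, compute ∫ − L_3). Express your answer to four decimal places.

-16.6088

Exact integral: ∫_-1.5^1 v(u) du ≈ 20.520833.
L_3 ≈ 37.129630.
Error ≈ 20.520833 − 37.129630 ≈ -16.6088.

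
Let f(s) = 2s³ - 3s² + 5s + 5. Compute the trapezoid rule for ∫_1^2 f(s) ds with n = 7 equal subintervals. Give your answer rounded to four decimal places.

13.0204

Δs = (2 − 1)/7 = 1/7.
f(1) = 9, f(8/7) = 3355/343, f(9/7) = 3677/343, f(10/7) = 4065/343, f(11/7) = 4531/343, f(12/7) = 5087/343, f(13/7) = 5745/343, f(2) = 19.
T_7 = (Δs/2)·[f(s_0) + 2f(s_1) + ... + 2f(s_{6}) + f(s_7)].
Sum ≈ 13.0204.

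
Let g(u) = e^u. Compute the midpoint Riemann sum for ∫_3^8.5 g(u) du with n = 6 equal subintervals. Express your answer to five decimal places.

4727.42163

Δu = (8.5 − 3)/6 = 11/12.
Midpoints: 83/24, 4.375, 127/24, 149/24, 7.125, 193/24.
g(83/24) ≈ 31.76399, g(4.375) ≈ 79.43984, g(127/24) ≈ 198.67427, g(149/24) ≈ 496.87244, g(7.125) ≈ 1242.64817, g(193/24) ≈ 3107.78852.
Sum = Δu · [g(83/24) + g(4.375) + g(127/24) + ...].
Sum ≈ 4727.42163.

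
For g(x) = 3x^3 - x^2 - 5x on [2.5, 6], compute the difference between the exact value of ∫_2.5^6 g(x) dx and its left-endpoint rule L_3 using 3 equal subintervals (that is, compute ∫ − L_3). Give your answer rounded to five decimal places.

Exact integral: ∫_2.5^6 g(x) dx ≈ 801.5364583.
L_3 ≈ 508.0185185.
Error ≈ 801.5364583 − 508.0185185 ≈ 293.51794.

293.51794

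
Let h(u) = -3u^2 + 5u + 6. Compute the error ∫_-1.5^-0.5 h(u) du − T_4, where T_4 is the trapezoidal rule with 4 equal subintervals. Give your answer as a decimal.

Exact integral: ∫_-1.5^-0.5 h(u) du = -2.25.
T_4 = -2.28125.
Error = -2.25 − (-2.28125) = 0.03125.

0.03125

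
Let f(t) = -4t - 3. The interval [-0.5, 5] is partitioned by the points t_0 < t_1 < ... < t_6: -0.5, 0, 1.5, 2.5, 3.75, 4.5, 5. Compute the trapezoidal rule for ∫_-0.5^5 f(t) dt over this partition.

Subinterval widths: 0.5, 1.5, 1, 1.25, 0.75, 0.5.
f(-0.5) = -1, f(0) = -3, f(1.5) = -9, f(2.5) = -13, f(3.75) = -18, f(4.5) = -21, f(5) = -23.
On each subinterval the trapezoid contributes (Δt_i/2)·[f(t_{i-1}) + f(t_i)].
Sum = -66.

-66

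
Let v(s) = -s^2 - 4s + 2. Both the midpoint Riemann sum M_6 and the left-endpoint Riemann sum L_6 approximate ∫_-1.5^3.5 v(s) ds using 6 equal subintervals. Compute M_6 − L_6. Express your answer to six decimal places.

M_6 ≈ -25.12731481.
L_6 ≈ -13.49537037.
M_6 − L_6 ≈ -11.631944.

-11.631944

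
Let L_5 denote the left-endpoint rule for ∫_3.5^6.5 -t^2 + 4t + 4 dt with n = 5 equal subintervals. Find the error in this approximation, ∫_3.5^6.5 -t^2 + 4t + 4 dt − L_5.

-5.22

Exact integral: ∫_3.5^6.5 f(t) dt = -5.25.
L_5 = -0.03.
Error = -5.25 − (-0.03) = -5.22.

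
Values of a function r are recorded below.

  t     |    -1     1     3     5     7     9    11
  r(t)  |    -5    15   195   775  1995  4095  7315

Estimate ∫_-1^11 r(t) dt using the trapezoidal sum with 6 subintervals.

21460

Δt = 2.
T_6 = (2/2)·[(-5) + 2·15 + 2·195 + 2·775 + 2·1995 + 2·4095 + 7315] = 21460.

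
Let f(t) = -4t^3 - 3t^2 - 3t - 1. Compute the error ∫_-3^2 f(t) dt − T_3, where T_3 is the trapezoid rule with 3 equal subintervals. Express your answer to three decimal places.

Exact integral: ∫_-3^2 f(t) dt = 32.5.
T_3 ≈ 39.44444.
Error ≈ 32.5 − 39.44444 ≈ -6.944.

-6.944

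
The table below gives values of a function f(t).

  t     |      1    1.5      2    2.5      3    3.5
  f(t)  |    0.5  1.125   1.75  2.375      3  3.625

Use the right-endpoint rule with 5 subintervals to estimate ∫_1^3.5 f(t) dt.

5.9375

Δt = 0.5.
Sum = 0.5·[1.125 + 1.75 + 2.375 + 3 + 3.625] = 5.9375.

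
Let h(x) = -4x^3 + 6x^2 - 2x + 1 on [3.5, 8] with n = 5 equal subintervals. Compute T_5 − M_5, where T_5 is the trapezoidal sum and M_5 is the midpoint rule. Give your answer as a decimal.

-57.40875

T_5 = -3093.21.
M_5 = -3035.80125.
T_5 − M_5 = -57.40875.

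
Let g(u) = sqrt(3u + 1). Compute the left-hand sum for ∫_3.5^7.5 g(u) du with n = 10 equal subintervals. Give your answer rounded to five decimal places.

Δu = (7.5 − 3.5)/10 = 0.4.
Left endpoints: 3.5, 3.9, 4.3, 4.7, 5.1, 5.5, 5.9, 6.3, 6.7, 7.1.
g(3.5) ≈ 3.39116, g(3.9) ≈ 3.56371, g(4.3) ≈ 3.72827, g(4.7) ≈ 3.88587, g(5.1) ≈ 4.03733, g(5.5) ≈ 4.18330, g(5.9) ≈ 4.32435, g(6.3) ≈ 4.46094, g(6.7) ≈ 4.59347, g(7.1) ≈ 4.72229.
Sum = Δu · [g(3.5) + g(3.9) + g(4.3) + ...].
Sum ≈ 16.35628.

16.35628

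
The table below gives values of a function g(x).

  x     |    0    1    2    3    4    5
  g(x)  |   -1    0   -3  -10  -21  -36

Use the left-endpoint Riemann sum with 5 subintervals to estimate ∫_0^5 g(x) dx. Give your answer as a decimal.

-35

Δx = 1.
Sum = 1·[(-1) + 0 + (-3) + (-10) + (-21)] = -35.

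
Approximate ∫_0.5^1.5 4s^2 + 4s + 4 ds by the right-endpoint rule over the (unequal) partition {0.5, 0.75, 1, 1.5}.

14.8125

Subinterval widths: 0.25, 0.25, 0.5.
Right endpoints: 0.75, 1, 1.5.
f(0.75) = 9.25, f(1) = 12, f(1.5) = 19.
Sum = Σ Δs_i · f(s_i).
Sum = 14.8125.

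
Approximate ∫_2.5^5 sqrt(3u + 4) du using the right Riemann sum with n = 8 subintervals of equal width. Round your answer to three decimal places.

9.888

Δu = (5 − 2.5)/8 = 0.3125.
Right endpoints: 2.8125, 3.125, 3.4375, 3.75, 4.0625, 4.375, 4.6875, 5.
f(2.8125) ≈ 3.527, f(3.125) ≈ 3.657, f(3.4375) ≈ 3.783, f(3.75) ≈ 3.905, f(4.0625) ≈ 4.023, f(4.375) ≈ 4.138, f(4.6875) ≈ 4.250, f(5) ≈ 4.359.
Sum = Δu · [f(2.8125) + f(3.125) + f(3.4375) + ...].
Sum ≈ 9.888.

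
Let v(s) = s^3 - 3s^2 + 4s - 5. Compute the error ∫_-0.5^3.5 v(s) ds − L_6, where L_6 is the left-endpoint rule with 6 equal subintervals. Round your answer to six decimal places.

Exact integral: ∫_-0.5^3.5 v(s) ds = -1.5.
L_6 ≈ -8.72222222.
Error ≈ -1.5 − (-8.72222222) ≈ 7.222222.

7.222222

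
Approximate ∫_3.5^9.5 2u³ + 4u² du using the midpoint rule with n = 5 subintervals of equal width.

Δu = (9.5 − 3.5)/5 = 1.2.
Midpoints: 4.1, 5.3, 6.5, 7.7, 8.9.
f(4.1) = 205.082, f(5.3) = 410.114, f(6.5) = 718.25, f(7.7) = 1150.226, f(8.9) = 1726.778.
Sum = Δu · [f(4.1) + f(5.3) + f(6.5) + f(7.7) + f(8.9)].
Sum = 5052.54.

5052.54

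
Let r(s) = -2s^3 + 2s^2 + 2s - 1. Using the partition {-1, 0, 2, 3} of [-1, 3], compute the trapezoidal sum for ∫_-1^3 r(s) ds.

-24

Subinterval widths: 1, 2, 1.
r(-1) = 1, r(0) = -1, r(2) = -5, r(3) = -31.
On each subinterval the trapezoid contributes (Δs_i/2)·[r(s_{i-1}) + r(s_i)].
Sum = -24.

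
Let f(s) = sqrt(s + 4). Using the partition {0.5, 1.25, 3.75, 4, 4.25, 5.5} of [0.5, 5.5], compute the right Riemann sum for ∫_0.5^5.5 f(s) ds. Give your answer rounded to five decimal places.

13.95611

Subinterval widths: 0.75, 2.5, 0.25, 0.25, 1.25.
Right endpoints: 1.25, 3.75, 4, 4.25, 5.5.
f(1.25) ≈ 2.29129, f(3.75) ≈ 2.78388, f(4) ≈ 2.82843, f(4.25) ≈ 2.87228, f(5.5) ≈ 3.08221.
Sum = Σ Δs_i · f(s_i).
Sum ≈ 13.95611.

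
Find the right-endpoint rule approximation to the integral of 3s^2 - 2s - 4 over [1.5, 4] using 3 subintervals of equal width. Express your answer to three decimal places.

52.847

Δs = (4 − 1.5)/3 = 5/6.
Right endpoints: 7/3, 19/6, 4.
f(7/3) = 23/3, f(19/6) = 19.75, f(4) = 36.
Sum = Δs · [f(7/3) + f(19/6) + f(4)].
Sum ≈ 52.847.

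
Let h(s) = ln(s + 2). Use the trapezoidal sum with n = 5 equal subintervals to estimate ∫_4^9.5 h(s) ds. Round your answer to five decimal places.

11.82841

Δs = (9.5 − 4)/5 = 1.1.
h(4) ≈ 1.79176, h(5.1) ≈ 1.96009, h(6.2) ≈ 2.10413, h(7.3) ≈ 2.23001, h(8.4) ≈ 2.34181, h(9.5) ≈ 2.44235.
T_5 = (Δs/2)·[h(s_0) + 2h(s_1) + ... + 2h(s_{4}) + h(s_5)].
Sum ≈ 11.82841.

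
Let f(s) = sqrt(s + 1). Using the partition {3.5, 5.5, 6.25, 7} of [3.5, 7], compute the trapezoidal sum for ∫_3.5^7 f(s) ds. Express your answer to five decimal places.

Subinterval widths: 2, 0.75, 0.75.
f(3.5) ≈ 2.12132, f(5.5) ≈ 2.54951, f(6.25) ≈ 2.69258, f(7) ≈ 2.82843.
On each subinterval the trapezoid contributes (Δs_i/2)·[f(s_{i-1}) + f(s_i)].
Sum ≈ 8.70699.

8.70699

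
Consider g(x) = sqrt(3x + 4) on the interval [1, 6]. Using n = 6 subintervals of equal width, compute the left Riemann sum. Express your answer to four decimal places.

17.9491

Δx = (6 − 1)/6 = 5/6.
Left endpoints: 1, 11/6, 8/3, 3.5, 13/3, 31/6.
g(1) ≈ 2.6458, g(11/6) ≈ 3.0822, g(8/3) ≈ 3.4641, g(3.5) ≈ 3.8079, g(13/3) ≈ 4.1231, g(31/6) ≈ 4.4159.
Sum = Δx · [g(1) + g(11/6) + g(8/3) + ...].
Sum ≈ 17.9491.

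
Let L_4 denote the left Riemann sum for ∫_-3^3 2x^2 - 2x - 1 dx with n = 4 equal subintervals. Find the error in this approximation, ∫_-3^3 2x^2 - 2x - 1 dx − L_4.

Exact integral: ∫_-3^3 f(x) dx = 30.
L_4 = 43.5.
Error = 30 − 43.5 = -13.5.

-13.5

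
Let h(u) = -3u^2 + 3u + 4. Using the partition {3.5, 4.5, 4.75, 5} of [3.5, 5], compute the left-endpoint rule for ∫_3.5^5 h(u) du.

Subinterval widths: 1, 0.25, 0.25.
Left endpoints: 3.5, 4.5, 4.75.
h(3.5) = -22.25, h(4.5) = -43.25, h(4.75) = -49.4375.
Sum = Σ Δu_i · h(u_i).
Sum = -45.421875.

-45.421875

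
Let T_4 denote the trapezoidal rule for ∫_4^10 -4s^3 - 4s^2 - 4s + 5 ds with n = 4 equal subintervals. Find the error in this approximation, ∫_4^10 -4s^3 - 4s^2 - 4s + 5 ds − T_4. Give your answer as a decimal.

Exact integral: ∫_4^10 f(s) ds = -11130.
T_4 = -11328.
Error = -11130 − (-11328) = 198.

198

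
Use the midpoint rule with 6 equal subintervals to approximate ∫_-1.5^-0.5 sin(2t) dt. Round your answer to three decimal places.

Δt = (-0.5 − (-1.5))/6 = 1/6.
Midpoints: -17/12, -1.25, -13/12, -11/12, -0.75, -7/12.
f(-17/12) ≈ -0.303, f(-1.25) ≈ -0.598, f(-13/12) ≈ -0.828, f(-11/12) ≈ -0.966, f(-0.75) ≈ -0.997, f(-7/12) ≈ -0.919.
Sum = Δt · [f(-17/12) + f(-1.25) + f(-13/12) + ...].
Sum ≈ -0.769.

-0.769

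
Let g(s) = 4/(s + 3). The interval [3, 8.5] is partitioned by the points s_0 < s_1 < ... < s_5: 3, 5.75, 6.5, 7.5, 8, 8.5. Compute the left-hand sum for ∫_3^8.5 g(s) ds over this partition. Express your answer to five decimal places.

2.96954

Subinterval widths: 2.75, 0.75, 1, 0.5, 0.5.
Left endpoints: 3, 5.75, 6.5, 7.5, 8.
g(3) = 2/3, g(5.75) = 16/35, g(6.5) = 8/19, g(7.5) = 8/21, g(8) = 4/11.
Sum = Σ Δs_i · g(s_i).
Sum ≈ 2.96954.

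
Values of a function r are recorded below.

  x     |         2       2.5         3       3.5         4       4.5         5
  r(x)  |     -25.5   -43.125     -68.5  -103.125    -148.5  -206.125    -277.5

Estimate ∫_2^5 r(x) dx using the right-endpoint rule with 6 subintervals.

-423.4375

Δx = 0.5.
Sum = 0.5·[(-43.125) + (-68.5) + (-103.125) + (-148.5) + (-206.125) + (-277.5)] = -423.4375.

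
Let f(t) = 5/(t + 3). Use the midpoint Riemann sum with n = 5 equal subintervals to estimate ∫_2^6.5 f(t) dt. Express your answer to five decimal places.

3.20442

Δt = (6.5 − 2)/5 = 0.9.
Midpoints: 2.45, 3.35, 4.25, 5.15, 6.05.
f(2.45) = 100/109, f(3.35) = 100/127, f(4.25) = 20/29, f(5.15) = 100/163, f(6.05) = 100/181.
Sum = Δt · [f(2.45) + f(3.35) + f(4.25) + f(5.15) + f(6.05)].
Sum ≈ 3.20442.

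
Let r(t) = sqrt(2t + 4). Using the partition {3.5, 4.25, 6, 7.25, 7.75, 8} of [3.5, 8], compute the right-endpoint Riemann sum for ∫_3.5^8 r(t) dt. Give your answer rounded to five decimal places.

18.35408

Subinterval widths: 0.75, 1.75, 1.25, 0.5, 0.25.
Right endpoints: 4.25, 6, 7.25, 7.75, 8.
r(4.25) ≈ 3.53553, r(6) ≈ 4.00000, r(7.25) ≈ 4.30116, r(7.75) ≈ 4.41588, r(8) ≈ 4.47214.
Sum = Σ Δt_i · r(t_i).
Sum ≈ 18.35408.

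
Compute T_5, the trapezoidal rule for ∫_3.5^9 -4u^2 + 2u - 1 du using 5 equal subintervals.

Δu = (9 − 3.5)/5 = 1.1.
f(3.5) = -43, f(4.6) = -76.44, f(5.7) = -119.56, f(6.8) = -172.36, f(7.9) = -234.84, f(9) = -307.
T_5 = (Δu/2)·[f(u_0) + 2f(u_1) + ... + 2f(u_{4}) + f(u_5)].
Sum = -856.02.

-856.02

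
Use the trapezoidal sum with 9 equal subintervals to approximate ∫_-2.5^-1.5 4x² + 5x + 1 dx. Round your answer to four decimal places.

Δx = (-1.5 − (-2.5))/9 = 1/9.
f(-2.5) = 13.5, f(-43/18) = 1925/162, f(-41/18) = 1679/162, f(-13/6) = 161/18, f(-37/18) = 1235/162, f(-35/18) = 1037/162, f(-11/6) = 95/18, f(-31/18) = 689/162, f(-29/18) = 539/162, f(-1.5) = 2.5.
T_9 = (Δx/2)·[f(x_0) + 2f(x_1) + ... + 2f(x_{8}) + f(x_9)].
Sum ≈ 7.3416.

7.3416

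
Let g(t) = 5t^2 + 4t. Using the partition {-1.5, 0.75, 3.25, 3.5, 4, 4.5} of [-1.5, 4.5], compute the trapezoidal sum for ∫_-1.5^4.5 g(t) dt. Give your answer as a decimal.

216.234375

Subinterval widths: 2.25, 2.5, 0.25, 0.5, 0.5.
g(-1.5) = 5.25, g(0.75) = 5.8125, g(3.25) = 65.8125, g(3.5) = 75.25, g(4) = 96, g(4.5) = 119.25.
On each subinterval the trapezoid contributes (Δt_i/2)·[g(t_{i-1}) + g(t_i)].
Sum = 216.234375.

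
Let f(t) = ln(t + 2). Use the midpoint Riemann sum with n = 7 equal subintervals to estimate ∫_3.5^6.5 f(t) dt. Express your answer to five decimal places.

5.81494

Δt = (6.5 − 3.5)/7 = 3/7.
Midpoints: 26/7, 29/7, 32/7, 5, 38/7, 41/7, 44/7.
f(26/7) ≈ 1.74297, f(29/7) ≈ 1.81529, f(32/7) ≈ 1.88273, f(5) ≈ 1.94591, f(38/7) ≈ 2.00533, f(41/7) ≈ 2.06142, f(44/7) ≈ 2.11453.
Sum = Δt · [f(26/7) + f(29/7) + f(32/7) + ...].
Sum ≈ 5.81494.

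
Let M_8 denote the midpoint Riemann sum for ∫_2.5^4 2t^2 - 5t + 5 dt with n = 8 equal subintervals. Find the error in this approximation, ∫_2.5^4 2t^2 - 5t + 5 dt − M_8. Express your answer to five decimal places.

0.00879

Exact integral: ∫_2.5^4 f(t) dt = 15.375.
M_8 ≈ 15.3662109.
Error ≈ 15.375 − 15.3662109 ≈ 0.00879.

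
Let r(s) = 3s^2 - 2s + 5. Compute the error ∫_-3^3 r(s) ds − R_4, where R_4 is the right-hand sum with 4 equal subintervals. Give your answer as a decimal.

2.25

Exact integral: ∫_-3^3 r(s) ds = 84.
R_4 = 81.75.
Error = 84 − 81.75 = 2.25.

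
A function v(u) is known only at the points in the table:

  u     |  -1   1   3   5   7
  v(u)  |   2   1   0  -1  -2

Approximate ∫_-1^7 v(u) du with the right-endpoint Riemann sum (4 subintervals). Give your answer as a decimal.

Δu = 2.
Sum = 2·[1 + 0 + (-1) + (-2)] = -4.

-4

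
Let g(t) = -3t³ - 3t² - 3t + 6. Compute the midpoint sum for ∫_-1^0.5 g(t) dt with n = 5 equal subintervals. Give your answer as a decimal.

9.7115625

Δt = (0.5 − (-1))/5 = 0.3.
Midpoints: -0.85, -0.55, -0.25, 0.05, 0.35.
g(-0.85) = 8.224875, g(-0.55) = 7.241625, g(-0.25) = 6.609375, g(0.05) = 5.842125, g(0.35) = 4.453875.
Sum = Δt · [g(-0.85) + g(-0.55) + g(-0.25) + g(0.05) + g(0.35)].
Sum = 9.7115625.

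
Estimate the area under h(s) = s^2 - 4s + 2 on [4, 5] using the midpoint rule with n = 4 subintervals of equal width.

4.328125

Δs = (5 − 4)/4 = 0.25.
Midpoints: 4.125, 4.375, 4.625, 4.875.
h(4.125) = 2.515625, h(4.375) = 3.640625, h(4.625) = 4.890625, h(4.875) = 6.265625.
Sum = Δs · [h(4.125) + h(4.375) + h(4.625) + h(4.875)].
Sum = 4.328125.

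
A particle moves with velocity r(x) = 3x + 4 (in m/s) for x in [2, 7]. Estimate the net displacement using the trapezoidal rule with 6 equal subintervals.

87.5

Δx = (7 − 2)/6 = 5/6.
r(2) = 10, r(17/6) = 12.5, r(11/3) = 15, r(4.5) = 17.5, r(16/3) = 20, r(37/6) = 22.5, r(7) = 25.
T_6 = (Δx/2)·[r(x_0) + 2r(x_1) + ... + 2r(x_{5}) + r(x_6)].
Sum = 87.5.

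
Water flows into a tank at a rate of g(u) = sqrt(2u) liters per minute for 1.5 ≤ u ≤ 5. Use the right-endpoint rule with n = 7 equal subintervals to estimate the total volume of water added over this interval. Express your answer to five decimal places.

Δu = (5 − 1.5)/7 = 0.5.
Right endpoints: 2, 2.5, 3, 3.5, 4, 4.5, 5.
g(2) ≈ 2.00000, g(2.5) ≈ 2.23607, g(3) ≈ 2.44949, g(3.5) ≈ 2.64575, g(4) ≈ 2.82843, g(4.5) ≈ 3.00000, g(5) ≈ 3.16228.
Sum = Δu · [g(2) + g(2.5) + g(3) + ...].
Sum ≈ 9.16101.

9.16101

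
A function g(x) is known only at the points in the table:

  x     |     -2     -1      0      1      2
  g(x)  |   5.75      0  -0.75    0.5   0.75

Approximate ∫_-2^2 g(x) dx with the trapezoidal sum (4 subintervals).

3

Δx = 1.
T_4 = (1/2)·[5.75 + 2·0 + 2·(-0.75) + 2·0.5 + 0.75] = 3.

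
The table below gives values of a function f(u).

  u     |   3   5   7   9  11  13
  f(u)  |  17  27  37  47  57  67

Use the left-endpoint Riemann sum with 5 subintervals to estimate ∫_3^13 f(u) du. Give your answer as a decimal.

Δu = 2.
Sum = 2·[17 + 27 + 37 + 47 + 57] = 370.

370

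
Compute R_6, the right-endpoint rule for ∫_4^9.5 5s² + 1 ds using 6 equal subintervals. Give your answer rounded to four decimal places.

1501.7992

Δs = (9.5 − 4)/6 = 11/12.
Right endpoints: 59/12, 35/6, 6.75, 23/3, 103/12, 9.5.
f(59/12) = 17549/144, f(35/6) = 6161/36, f(6.75) = 228.8125, f(23/3) = 2654/9, f(103/12) = 53189/144, f(9.5) = 452.25.
Sum = Δs · [f(59/12) + f(35/6) + f(6.75) + ...].
Sum ≈ 1501.7992.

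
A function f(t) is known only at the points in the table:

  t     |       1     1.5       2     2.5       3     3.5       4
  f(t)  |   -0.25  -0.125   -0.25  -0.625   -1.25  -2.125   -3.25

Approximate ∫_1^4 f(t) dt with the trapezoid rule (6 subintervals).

-3.0625

Δt = 0.5.
T_6 = (0.5/2)·[(-0.25) + 2·(-0.125) + 2·(-0.25) + 2·(-0.625) + 2·(-1.25) + 2·(-2.125) + (-3.25)] = -3.0625.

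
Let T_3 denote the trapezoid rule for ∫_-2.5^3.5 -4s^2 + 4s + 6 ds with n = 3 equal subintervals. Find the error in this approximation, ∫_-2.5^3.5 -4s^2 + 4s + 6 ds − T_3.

Exact integral: ∫_-2.5^3.5 f(s) ds = -30.
T_3 = -46.
Error = -30 − (-46) = 16.

16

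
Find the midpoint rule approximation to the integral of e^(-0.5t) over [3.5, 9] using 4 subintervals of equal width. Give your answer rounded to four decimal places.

Δt = (9 − 3.5)/4 = 1.375.
Midpoints: 4.1875, 5.5625, 6.9375, 8.3125.
f(4.1875) ≈ 0.1232, f(5.5625) ≈ 0.0620, f(6.9375) ≈ 0.0312, f(8.3125) ≈ 0.0157.
Sum = Δt · [f(4.1875) + f(5.5625) + f(6.9375) + f(8.3125)].
Sum ≈ 0.3190.

0.3190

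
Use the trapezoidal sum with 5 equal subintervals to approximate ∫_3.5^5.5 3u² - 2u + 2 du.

Δu = (5.5 − 3.5)/5 = 0.4.
f(3.5) = 31.75, f(3.9) = 39.83, f(4.3) = 48.87, f(4.7) = 58.87, f(5.1) = 69.83, f(5.5) = 81.75.
T_5 = (Δu/2)·[f(u_0) + 2f(u_1) + ... + 2f(u_{4}) + f(u_5)].
Sum = 109.66.

109.66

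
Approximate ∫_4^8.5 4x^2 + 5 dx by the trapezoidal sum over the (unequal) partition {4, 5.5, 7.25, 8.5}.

Subinterval widths: 1.5, 1.75, 1.25.
f(4) = 69, f(5.5) = 126, f(7.25) = 215.25, f(8.5) = 294.
On each subinterval the trapezoid contributes (Δx_i/2)·[f(x_{i-1}) + f(x_i)].
Sum = 763.125.

763.125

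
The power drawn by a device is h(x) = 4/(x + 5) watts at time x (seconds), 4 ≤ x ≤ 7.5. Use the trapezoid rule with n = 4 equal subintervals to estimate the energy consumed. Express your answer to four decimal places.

1.3155

Δx = (7.5 − 4)/4 = 0.875.
h(4) = 4/9, h(4.875) = 32/79, h(5.75) = 16/43, h(6.625) = 32/93, h(7.5) = 0.32.
T_4 = (Δx/2)·[h(x_0) + 2h(x_1) + 2h(x_2) + 2h(x_3) + h(x_4)].
Sum ≈ 1.3155.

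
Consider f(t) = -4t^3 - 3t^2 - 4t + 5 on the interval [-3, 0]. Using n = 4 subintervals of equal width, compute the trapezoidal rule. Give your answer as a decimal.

91.21875

Δt = (0 − (-3))/4 = 0.75.
f(-3) = 98, f(-2.25) = 44.375, f(-1.5) = 17.75, f(-0.75) = 8, f(0) = 5.
T_4 = (Δt/2)·[f(t_0) + 2f(t_1) + 2f(t_2) + 2f(t_3) + f(t_4)].
Sum = 91.21875.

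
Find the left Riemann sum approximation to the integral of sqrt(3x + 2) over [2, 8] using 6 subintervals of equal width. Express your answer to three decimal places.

Δx = (8 − 2)/6 = 1.
Left endpoints: 2, 3, 4, 5, 6, 7.
f(2) ≈ 2.828, f(3) ≈ 3.317, f(4) ≈ 3.742, f(5) ≈ 4.123, f(6) ≈ 4.472, f(7) ≈ 4.796.
Sum = Δx · [f(2) + f(3) + f(4) + ...].
Sum ≈ 23.278.

23.278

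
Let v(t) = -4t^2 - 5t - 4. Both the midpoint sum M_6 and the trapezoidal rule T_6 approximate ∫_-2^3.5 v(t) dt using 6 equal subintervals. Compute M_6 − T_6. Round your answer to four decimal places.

M_6 ≈ -108.917824.
T_6 ≈ -113.539352.
M_6 − T_6 ≈ 4.6215.

4.6215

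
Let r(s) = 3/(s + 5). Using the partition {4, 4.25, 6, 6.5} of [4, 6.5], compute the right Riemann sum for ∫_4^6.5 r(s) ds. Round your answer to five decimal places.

0.68879

Subinterval widths: 0.25, 1.75, 0.5.
Right endpoints: 4.25, 6, 6.5.
r(4.25) = 12/37, r(6) = 3/11, r(6.5) = 6/23.
Sum = Σ Δs_i · r(s_i).
Sum ≈ 0.68879.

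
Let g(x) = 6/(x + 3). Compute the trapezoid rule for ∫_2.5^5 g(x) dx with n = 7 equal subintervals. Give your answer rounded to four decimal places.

2.2493

Δx = (5 − 2.5)/7 = 5/14.
g(2.5) = 12/11, g(20/7) = 42/41, g(45/14) = 28/29, g(25/7) = 21/23, g(55/14) = 84/97, g(30/7) = 14/17, g(65/14) = 84/107, g(5) = 0.75.
T_7 = (Δx/2)·[g(x_0) + 2g(x_1) + ... + 2g(x_{6}) + g(x_7)].
Sum ≈ 2.2493.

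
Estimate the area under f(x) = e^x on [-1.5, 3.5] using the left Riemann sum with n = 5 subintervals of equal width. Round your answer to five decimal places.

Δx = (3.5 − (-1.5))/5 = 1.
Left endpoints: -1.5, -0.5, 0.5, 1.5, 2.5.
f(-1.5) ≈ 0.22313, f(-0.5) ≈ 0.60653, f(0.5) ≈ 1.64872, f(1.5) ≈ 4.48169, f(2.5) ≈ 12.18249.
Sum = Δx · [f(-1.5) + f(-0.5) + f(0.5) + f(1.5) + f(2.5)].
Sum ≈ 19.14257.

19.14257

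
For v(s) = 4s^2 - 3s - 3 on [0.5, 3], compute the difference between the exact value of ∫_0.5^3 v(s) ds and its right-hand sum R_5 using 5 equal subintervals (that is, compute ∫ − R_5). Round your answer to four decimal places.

-7.2917

Exact integral: ∫_0.5^3 v(s) ds ≈ 15.208333.
R_5 = 22.5.
Error ≈ 15.208333 − 22.5 ≈ -7.2917.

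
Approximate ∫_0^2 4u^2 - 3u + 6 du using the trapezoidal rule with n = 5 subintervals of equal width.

Δu = (2 − 0)/5 = 0.4.
f(0) = 6, f(0.4) = 5.44, f(0.8) = 6.16, f(1.2) = 8.16, f(1.6) = 11.44, f(2) = 16.
T_5 = (Δu/2)·[f(u_0) + 2f(u_1) + ... + 2f(u_{4}) + f(u_5)].
Sum = 16.88.

16.88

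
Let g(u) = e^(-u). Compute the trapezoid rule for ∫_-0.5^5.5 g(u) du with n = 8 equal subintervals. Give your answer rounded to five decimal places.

Δu = (5.5 − (-0.5))/8 = 0.75.
g(-0.5) ≈ 1.64872, g(0.25) ≈ 0.77880, g(1) ≈ 0.36788, g(1.75) ≈ 0.17377, g(2.5) ≈ 0.08208, g(3.25) ≈ 0.03877, g(4) ≈ 0.01832, g(4.75) ≈ 0.00865, g(5.5) ≈ 0.00409.
T_8 = (Δu/2)·[g(u_0) + 2g(u_1) + ... + 2g(u_{7}) + g(u_8)].
Sum ≈ 1.72101.

1.72101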